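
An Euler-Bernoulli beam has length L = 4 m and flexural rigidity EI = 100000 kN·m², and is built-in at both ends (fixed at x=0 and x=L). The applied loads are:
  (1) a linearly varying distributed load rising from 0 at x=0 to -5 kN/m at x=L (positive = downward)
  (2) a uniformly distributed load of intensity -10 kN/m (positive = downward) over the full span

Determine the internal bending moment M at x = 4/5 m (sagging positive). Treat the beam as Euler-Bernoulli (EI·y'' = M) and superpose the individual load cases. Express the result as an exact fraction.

M(4/5) = 68/75 kN·m

Load 1 — triangular load w₀=-5 kN/m (0→w₀ over full span):
  M_1 = 3w₀Lx/20 - w₀L²/30 - w₀x³/(6L) = 3·(-5)·4·(4/5)/20 - (-5)·4²/30 - (-5)·(4/5)³/(6·4) = 28/75 kN·m
Load 2 — uniform load w=-10 kN/m over full span:
  M_2 = wLx/2 - wL²/12 - wx²/2 = (-10)·4·(4/5)/2 - (-10)·4²/12 - (-10)·(4/5)²/2 = 8/15 kN·m
Superposition: M = Σ M_i = 68/75 kN·m ≈ 0.906667 kN·m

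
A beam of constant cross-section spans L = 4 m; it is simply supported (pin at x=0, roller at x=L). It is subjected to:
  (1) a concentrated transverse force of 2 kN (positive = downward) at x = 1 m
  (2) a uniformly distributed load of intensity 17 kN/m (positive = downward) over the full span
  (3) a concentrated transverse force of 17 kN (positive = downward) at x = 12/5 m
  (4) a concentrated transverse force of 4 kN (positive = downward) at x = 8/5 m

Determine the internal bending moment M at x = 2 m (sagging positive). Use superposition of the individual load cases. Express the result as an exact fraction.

Load 1 — point force P=2 kN at a=1 m (b=L-a=3):
  M_1 = Pa(L-x)/L  [x>a] = 2·1·(4-2)/4 = 1 kN·m
Load 2 — uniform load w=17 kN/m over full span:
  M_2 = wx(L-x)/2 = 17·2·(4-2)/2 = 34 kN·m
Load 3 — point force P=17 kN at a=12/5 m (b=L-a=8/5):
  M_3 = Pbx/L  [x≤a] = 17·(8/5)·2/4 = 68/5 kN·m
Load 4 — point force P=4 kN at a=8/5 m (b=L-a=12/5):
  M_4 = Pa(L-x)/L  [x>a] = 4·(8/5)·(4-2)/4 = 16/5 kN·m
Superposition: M = Σ M_i = 259/5 kN·m ≈ 51.800000 kN·m

M(2) = 259/5 kN·m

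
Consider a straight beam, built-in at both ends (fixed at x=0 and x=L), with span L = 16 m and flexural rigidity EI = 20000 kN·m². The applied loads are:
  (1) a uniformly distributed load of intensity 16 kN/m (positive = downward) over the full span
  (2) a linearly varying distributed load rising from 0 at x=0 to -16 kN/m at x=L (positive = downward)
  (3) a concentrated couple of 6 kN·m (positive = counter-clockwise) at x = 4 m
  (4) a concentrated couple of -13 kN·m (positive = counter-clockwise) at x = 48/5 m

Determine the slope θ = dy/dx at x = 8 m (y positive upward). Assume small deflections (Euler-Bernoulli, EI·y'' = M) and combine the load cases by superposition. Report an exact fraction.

Load 1 — uniform load w=16 kN/m over full span:
  θ_1 = -wx(L-x)(L-2x)/(12EI) = -16·8·(16-8)·(16-2·8)/(12·20000) = 0 rad
Load 2 — triangular load w₀=-16 kN/m (0→w₀ over full span):
  θ_2 = -w₀(2x(L-x)(L-2x)(x+2L)+x²(L-x)²)/(120LEI) = -(-16)·(2·8·(16-8)·(16-2·8)·(8+2·16)+8²·(16-8)²)/(120·16·20000) = 16/9375 rad
Load 3 — applied couple M₀=6 kN·m at a=4 m (b=L-a=12):
  θ_3 = (R_Ax²/2 - M_Ax - M₀(x-a))/EI  [x>a] with R_A=27/64, M_A=-9/8 = ((27/64)·8²/2 - (-9/8)·8 - 6·(8-4))/20000 = -3/40000 rad
Load 4 — applied couple M₀=-13 kN·m at a=48/5 m (b=L-a=32/5):
  θ_4 = (R_Ax²/2 - M_Ax)/EI  [x≤a] with R_A=-117/100, M_A=-104/25 = ((-117/100)·8²/2 - (-104/25)·8)/20000 = -13/62500 rad
Superposition: θ = Σ θ_i = 4271/3000000 rad ≈ 0.001424 rad

θ(8) = 4271/3000000 rad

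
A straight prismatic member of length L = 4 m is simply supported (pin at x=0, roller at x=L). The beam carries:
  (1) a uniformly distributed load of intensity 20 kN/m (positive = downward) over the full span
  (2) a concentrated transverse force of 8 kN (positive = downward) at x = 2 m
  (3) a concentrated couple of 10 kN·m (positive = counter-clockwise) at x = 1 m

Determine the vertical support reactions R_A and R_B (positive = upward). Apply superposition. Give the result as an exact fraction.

Load 1 — uniform load w=20 kN/m over full span:
  R_A = wL/2 = 20·4/2 = 40 kN
  R_B = wL/2 = 20·4/2 = 40 kN
Load 2 — point force P=8 kN at a=2 m (b=L-a=2):
  R_A = Pb/L = 8·2/4 = 4 kN
  R_B = Pa/L = 8·2/4 = 4 kN
Load 3 — applied couple M₀=10 kN·m at a=1 m (b=L-a=3):
  R_A = M₀/L = 10/4 = 5/2 kN
  R_B = -M₀/L = -10/4 = -5/2 kN
Superposition: R_A = 93/2 kN, R_B = 83/2 kN

R_A = 93/2 kN, R_B = 83/2 kN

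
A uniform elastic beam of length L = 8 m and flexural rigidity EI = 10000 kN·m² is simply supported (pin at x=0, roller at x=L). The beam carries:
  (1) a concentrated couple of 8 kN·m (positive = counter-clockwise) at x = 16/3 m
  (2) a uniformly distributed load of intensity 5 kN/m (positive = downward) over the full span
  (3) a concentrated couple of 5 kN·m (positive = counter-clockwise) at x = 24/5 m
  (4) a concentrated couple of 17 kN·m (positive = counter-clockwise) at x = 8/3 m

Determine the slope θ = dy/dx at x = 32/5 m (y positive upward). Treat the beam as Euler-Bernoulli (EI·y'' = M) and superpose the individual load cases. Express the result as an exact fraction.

θ(32/5) = 2201/281250 rad

Load 1 — applied couple M₀=8 kN·m at a=16/3 m (b=L-a=8/3):
  θ_1 = (M₀x²/(2L)-M₀(x-a)+C₁)/EI  [x>a] with C₁=M₀(3b²-L²)/(6L)=-64/9 = (8·(32/5)²/(2·8)-8·((32/5)-(16/3))+(-64/9))/10000 = 68/140625 rad
Load 2 — uniform load w=5 kN/m over full span:
  θ_2 = -w(L³-6Lx²+4x³)/(24EI) = -5·(8³-6·8·(32/5)²+4·(32/5)³)/(24·10000) = 132/15625 rad
Load 3 — applied couple M₀=5 kN·m at a=24/5 m (b=L-a=16/5):
  θ_3 = (M₀x²/(2L)-M₀(x-a)+C₁)/EI  [x>a] with C₁=M₀(3b²-L²)/(6L)=-52/15 = (5·(32/5)²/(2·8)-5·((32/5)-(24/5))+(-52/15))/10000 = 1/7500 rad
Load 4 — applied couple M₀=17 kN·m at a=8/3 m (b=L-a=16/3):
  θ_4 = (M₀x²/(2L)-M₀(x-a)+C₁)/EI  [x>a] with C₁=M₀(3b²-L²)/(6L)=68/9 = (17·(32/5)²/(2·8)-17·((32/5)-(8/3))+(68/9))/10000 = -697/562500 rad
Superposition: θ = Σ θ_i = 2201/281250 rad ≈ 0.007826 rad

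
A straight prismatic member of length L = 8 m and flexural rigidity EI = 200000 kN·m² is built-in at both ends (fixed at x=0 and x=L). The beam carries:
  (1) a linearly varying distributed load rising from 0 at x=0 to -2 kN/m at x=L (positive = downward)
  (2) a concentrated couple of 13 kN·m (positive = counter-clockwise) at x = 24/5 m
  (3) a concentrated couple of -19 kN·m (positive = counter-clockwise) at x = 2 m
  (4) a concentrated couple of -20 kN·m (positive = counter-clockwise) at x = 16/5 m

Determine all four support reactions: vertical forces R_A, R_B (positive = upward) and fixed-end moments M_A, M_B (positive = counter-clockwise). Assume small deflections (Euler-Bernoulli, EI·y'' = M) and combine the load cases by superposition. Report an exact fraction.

R_A = -10131/1600 kN, M_A = 1267/1200 kN·m, R_B = -2669/1600 kN, M_B = -1751/400 kN·m

Load 1 — triangular load w₀=-2 kN/m (0→w₀ over full span):
  R_A = 3w₀L/20 = 3·(-2)·8/20 = -12/5 kN
  M_A = w₀L²/30 = (-2)·8²/30 = -64/15 kN·m
  R_B = 7w₀L/20 = 7·(-2)·8/20 = -28/5 kN
  M_B = -w₀L²/20 = -(-2)·8²/20 = 32/5 kN·m
Load 2 — applied couple M₀=13 kN·m at a=24/5 m (b=L-a=16/5):
  R_A = 6M₀ab/L³ = 6·13·(24/5)·(16/5)/8³ = 117/50 kN
  M_A = M₀b(2a-b)/L² = 13·(16/5)·(2·(24/5)-(16/5))/8² = 104/25 kN·m
  R_B = -6M₀ab/L³ = -6·13·(24/5)·(16/5)/8³ = -117/50 kN
  M_B = M₀a(2b-a)/L² = 13·(24/5)·(2·(16/5)-(24/5))/8² = 39/25 kN·m
Load 3 — applied couple M₀=-19 kN·m at a=2 m (b=L-a=6):
  R_A = 6M₀ab/L³ = 6·(-19)·2·6/8³ = -171/64 kN
  M_A = M₀b(2a-b)/L² = (-19)·6·(2·2-6)/8² = 57/16 kN·m
  R_B = -6M₀ab/L³ = -6·(-19)·2·6/8³ = 171/64 kN
  M_B = M₀a(2b-a)/L² = (-19)·2·(2·6-2)/8² = -95/16 kN·m
Load 4 — applied couple M₀=-20 kN·m at a=16/5 m (b=L-a=24/5):
  R_A = 6M₀ab/L³ = 6·(-20)·(16/5)·(24/5)/8³ = -18/5 kN
  M_A = M₀b(2a-b)/L² = (-20)·(24/5)·(2·(16/5)-(24/5))/8² = -12/5 kN·m
  R_B = -6M₀ab/L³ = -6·(-20)·(16/5)·(24/5)/8³ = 18/5 kN
  M_B = M₀a(2b-a)/L² = (-20)·(16/5)·(2·(24/5)-(16/5))/8² = -32/5 kN·m
Superposition: R_A = -10131/1600 kN, M_A = 1267/1200 kN·m, R_B = -2669/1600 kN, M_B = -1751/400 kN·m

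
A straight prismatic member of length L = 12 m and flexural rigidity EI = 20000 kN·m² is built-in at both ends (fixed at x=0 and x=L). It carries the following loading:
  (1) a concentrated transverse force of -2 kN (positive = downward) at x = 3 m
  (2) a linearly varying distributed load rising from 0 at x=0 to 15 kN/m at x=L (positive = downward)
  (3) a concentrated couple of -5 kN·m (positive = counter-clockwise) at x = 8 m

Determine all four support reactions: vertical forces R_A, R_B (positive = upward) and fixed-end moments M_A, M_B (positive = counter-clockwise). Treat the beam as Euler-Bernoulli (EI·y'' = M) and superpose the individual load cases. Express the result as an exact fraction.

R_A = 3565/144 kN, M_A = 1607/24 kN·m, R_B = 9107/144 kN, M_B = -855/8 kN·m

Load 1 — point force P=-2 kN at a=3 m (b=L-a=9):
  R_A = Pb²(3a+b)/L³ = (-2)·9²·(3·3+9)/12³ = -27/16 kN
  M_A = Pab²/L² = (-2)·3·9²/12² = -27/8 kN·m
  R_B = Pa²(a+3b)/L³ = (-2)·3²·(3+3·9)/12³ = -5/16 kN
  M_B = -Pa²b/L² = -(-2)·3²·9/12² = 9/8 kN·m
Load 2 — triangular load w₀=15 kN/m (0→w₀ over full span):
  R_A = 3w₀L/20 = 3·15·12/20 = 27 kN
  M_A = w₀L²/30 = 15·12²/30 = 72 kN·m
  R_B = 7w₀L/20 = 7·15·12/20 = 63 kN
  M_B = -w₀L²/20 = -15·12²/20 = -108 kN·m
Load 3 — applied couple M₀=-5 kN·m at a=8 m (b=L-a=4):
  R_A = 6M₀ab/L³ = 6·(-5)·8·4/12³ = -5/9 kN
  M_A = M₀b(2a-b)/L² = (-5)·4·(2·8-4)/12² = -5/3 kN·m
  R_B = -6M₀ab/L³ = -6·(-5)·8·4/12³ = 5/9 kN
  M_B = M₀a(2b-a)/L² = (-5)·8·(2·4-8)/12² = 0 kN·m
Superposition: R_A = 3565/144 kN, M_A = 1607/24 kN·m, R_B = 9107/144 kN, M_B = -855/8 kN·m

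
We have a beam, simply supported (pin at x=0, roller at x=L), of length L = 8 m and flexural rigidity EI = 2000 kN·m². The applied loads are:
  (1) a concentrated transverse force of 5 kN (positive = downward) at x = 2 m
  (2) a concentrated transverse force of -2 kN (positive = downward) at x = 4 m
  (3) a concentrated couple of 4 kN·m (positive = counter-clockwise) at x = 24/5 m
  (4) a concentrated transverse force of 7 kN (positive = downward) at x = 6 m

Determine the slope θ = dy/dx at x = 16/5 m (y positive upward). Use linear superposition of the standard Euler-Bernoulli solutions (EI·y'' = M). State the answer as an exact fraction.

Load 1 — point force P=5 kN at a=2 m (b=L-a=6):
  θ_1 = -Pa(2L²-6Lx+3x²+a²)/(6LEI)  [x>a] = -5·2·(2·8²-6·8·(16/5)+3·(16/5)²+2²)/(6·8·2000) = -19/20000 rad
Load 2 — point force P=-2 kN at a=4 m (b=L-a=4):
  θ_2 = -Pb(L²-b²-3x²)/(6LEI)  [x≤a] = -(-2)·4·(8²-4²-3·(16/5)²)/(6·8·2000) = 9/6250 rad
Load 3 — applied couple M₀=4 kN·m at a=24/5 m (b=L-a=16/5):
  θ_3 = (M₀x²/(2L)+C₁)/EI  [x≤a] with C₁=M₀(3b²-L²)/(6L)=-208/75 = (4·(16/5)²/(2·8)+(-208/75))/2000 = -1/9375 rad
Load 4 — point force P=7 kN at a=6 m (b=L-a=2):
  θ_4 = -Pb(L²-b²-3x²)/(6LEI)  [x≤a] = -7·2·(8²-2²-3·(16/5)²)/(6·8·2000) = -427/100000 rad
Superposition: θ = Σ θ_i = -583/150000 rad ≈ -0.003887 rad

θ(16/5) = -583/150000 rad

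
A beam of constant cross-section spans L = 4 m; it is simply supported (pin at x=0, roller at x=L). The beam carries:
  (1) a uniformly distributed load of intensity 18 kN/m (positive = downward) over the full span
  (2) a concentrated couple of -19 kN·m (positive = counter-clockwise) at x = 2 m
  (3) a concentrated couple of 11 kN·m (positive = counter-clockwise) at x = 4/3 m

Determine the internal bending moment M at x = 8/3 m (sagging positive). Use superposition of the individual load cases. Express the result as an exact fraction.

M(8/3) = 104/3 kN·m

Load 1 — uniform load w=18 kN/m over full span:
  M_1 = wx(L-x)/2 = 18·(8/3)·(4-(8/3))/2 = 32 kN·m
Load 2 — applied couple M₀=-19 kN·m at a=2 m (b=L-a=2):
  M_2 = M₀x/L - M₀  [x>a] = (-19)·(8/3)/4 - (-19) = 19/3 kN·m
Load 3 — applied couple M₀=11 kN·m at a=4/3 m (b=L-a=8/3):
  M_3 = M₀x/L - M₀  [x>a] = 11·(8/3)/4 - 11 = -11/3 kN·m
Superposition: M = Σ M_i = 104/3 kN·m ≈ 34.666667 kN·m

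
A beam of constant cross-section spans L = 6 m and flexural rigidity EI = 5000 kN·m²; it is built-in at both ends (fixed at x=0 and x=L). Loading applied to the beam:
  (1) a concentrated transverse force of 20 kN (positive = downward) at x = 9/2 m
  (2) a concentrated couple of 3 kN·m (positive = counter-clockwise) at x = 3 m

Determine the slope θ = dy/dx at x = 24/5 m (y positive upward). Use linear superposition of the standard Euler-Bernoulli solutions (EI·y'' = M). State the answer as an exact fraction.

θ(24/5) = 387/250000 rad

Load 1 — point force P=20 kN at a=9/2 m (b=L-a=3/2):
  θ_1 = Pa²(L-x)(2bL-(3b+a)(L-x))/(2L³EI)  [x>a] = 20·(9/2)²·(6-(24/5))·(2·(3/2)·6-(3·(3/2)+(9/2))·(6-(24/5)))/(2·6³·5000) = 81/50000 rad
Load 2 — applied couple M₀=3 kN·m at a=3 m (b=L-a=3):
  θ_2 = (R_Ax²/2 - M_Ax - M₀(x-a))/EI  [x>a] with R_A=3/4, M_A=3/4 = ((3/4)·(24/5)²/2 - (3/4)·(24/5) - 3·((24/5)-3))/5000 = -9/125000 rad
Superposition: θ = Σ θ_i = 387/250000 rad ≈ 0.001548 rad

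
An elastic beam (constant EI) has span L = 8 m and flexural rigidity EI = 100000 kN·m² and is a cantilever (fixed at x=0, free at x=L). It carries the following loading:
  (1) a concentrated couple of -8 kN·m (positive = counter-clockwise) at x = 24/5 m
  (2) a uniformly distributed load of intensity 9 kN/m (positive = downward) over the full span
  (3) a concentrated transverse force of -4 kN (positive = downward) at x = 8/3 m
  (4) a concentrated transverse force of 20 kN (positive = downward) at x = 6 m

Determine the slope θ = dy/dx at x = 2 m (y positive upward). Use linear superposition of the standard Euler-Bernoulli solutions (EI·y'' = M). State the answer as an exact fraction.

Load 1 — applied couple M₀=-8 kN·m at a=24/5 m (b=L-a=16/5):
  θ_1 = M₀x/EI  [x≤a] = (-8)·2/100000 = -1/6250 rad
Load 2 — uniform load w=9 kN/m over full span:
  θ_2 = -wx(x²-3Lx+3L²)/(6EI) = -9·2·(2²-3·8·2+3·8²)/(6·100000) = -111/25000 rad
Load 3 — point force P=-4 kN at a=8/3 m (b=L-a=16/3):
  θ_3 = -Px(2a-x)/(2EI)  [x≤a] = -(-4)·2·(2·(8/3)-2)/(2·100000) = 1/7500 rad
Load 4 — point force P=20 kN at a=6 m (b=L-a=2):
  θ_4 = -Px(2a-x)/(2EI)  [x≤a] = -20·2·(2·6-2)/(2·100000) = -1/500 rad
Superposition: θ = Σ θ_i = -97/15000 rad ≈ -0.006467 rad

θ(2) = -97/15000 rad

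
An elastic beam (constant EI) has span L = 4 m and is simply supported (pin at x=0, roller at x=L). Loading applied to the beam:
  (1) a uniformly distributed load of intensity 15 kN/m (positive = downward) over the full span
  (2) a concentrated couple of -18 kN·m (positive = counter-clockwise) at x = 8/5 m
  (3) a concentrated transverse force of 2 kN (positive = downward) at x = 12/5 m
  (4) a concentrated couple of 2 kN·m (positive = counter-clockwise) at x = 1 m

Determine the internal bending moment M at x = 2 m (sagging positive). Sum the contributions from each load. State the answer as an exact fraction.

M(2) = 198/5 kN·m

Load 1 — uniform load w=15 kN/m over full span:
  M_1 = wx(L-x)/2 = 15·2·(4-2)/2 = 30 kN·m
Load 2 — applied couple M₀=-18 kN·m at a=8/5 m (b=L-a=12/5):
  M_2 = M₀x/L - M₀  [x>a] = (-18)·2/4 - (-18) = 9 kN·m
Load 3 — point force P=2 kN at a=12/5 m (b=L-a=8/5):
  M_3 = Pbx/L  [x≤a] = 2·(8/5)·2/4 = 8/5 kN·m
Load 4 — applied couple M₀=2 kN·m at a=1 m (b=L-a=3):
  M_4 = M₀x/L - M₀  [x>a] = 2·2/4 - 2 = -1 kN·m
Superposition: M = Σ M_i = 198/5 kN·m ≈ 39.600000 kN·m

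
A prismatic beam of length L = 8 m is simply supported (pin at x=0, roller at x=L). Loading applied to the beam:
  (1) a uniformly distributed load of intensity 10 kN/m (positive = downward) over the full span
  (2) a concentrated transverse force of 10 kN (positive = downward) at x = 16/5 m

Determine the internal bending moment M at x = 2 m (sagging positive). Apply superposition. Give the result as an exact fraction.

M(2) = 72 kN·m

Load 1 — uniform load w=10 kN/m over full span:
  M_1 = wx(L-x)/2 = 10·2·(8-2)/2 = 60 kN·m
Load 2 — point force P=10 kN at a=16/5 m (b=L-a=24/5):
  M_2 = Pbx/L  [x≤a] = 10·(24/5)·2/8 = 12 kN·m
Superposition: M = Σ M_i = 72 kN·m ≈ 72.000000 kN·m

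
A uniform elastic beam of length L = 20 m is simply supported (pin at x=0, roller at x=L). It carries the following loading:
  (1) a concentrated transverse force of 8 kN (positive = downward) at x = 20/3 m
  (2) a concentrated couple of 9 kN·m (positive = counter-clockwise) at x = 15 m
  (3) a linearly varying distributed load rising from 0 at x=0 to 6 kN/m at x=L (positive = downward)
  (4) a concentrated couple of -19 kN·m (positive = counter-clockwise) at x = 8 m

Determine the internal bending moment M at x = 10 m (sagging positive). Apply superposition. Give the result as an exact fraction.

M(10) = 572/3 kN·m

Load 1 — point force P=8 kN at a=20/3 m (b=L-a=40/3):
  M_1 = Pa(L-x)/L  [x>a] = 8·(20/3)·(20-10)/20 = 80/3 kN·m
Load 2 — applied couple M₀=9 kN·m at a=15 m (b=L-a=5):
  M_2 = M₀x/L  [x≤a] = 9·10/20 = 9/2 kN·m
Load 3 — triangular load w₀=6 kN/m (0→w₀ over full span):
  M_3 = w₀Lx/6 - w₀x³/(6L) = 6·20·10/6 - 6·10³/(6·20) = 150 kN·m
Load 4 — applied couple M₀=-19 kN·m at a=8 m (b=L-a=12):
  M_4 = M₀x/L - M₀  [x>a] = (-19)·10/20 - (-19) = 19/2 kN·m
Superposition: M = Σ M_i = 572/3 kN·m ≈ 190.666667 kN·m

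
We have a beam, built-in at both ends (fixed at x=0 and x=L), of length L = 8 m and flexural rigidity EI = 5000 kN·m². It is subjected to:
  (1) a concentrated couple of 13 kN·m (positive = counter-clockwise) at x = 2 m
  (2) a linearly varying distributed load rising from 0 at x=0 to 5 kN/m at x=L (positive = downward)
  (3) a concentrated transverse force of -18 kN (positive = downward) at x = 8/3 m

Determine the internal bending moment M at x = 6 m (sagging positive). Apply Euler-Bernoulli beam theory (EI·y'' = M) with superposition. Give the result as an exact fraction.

Load 1 — applied couple M₀=13 kN·m at a=2 m (b=L-a=6):
  M_1 = R_Ax - M_A - M₀  [x>a] with R_A=117/64, M_A=-39/16 = (117/64)·6 - (-39/16) - 13 = 13/32 kN·m
Load 2 — triangular load w₀=5 kN/m (0→w₀ over full span):
  M_2 = 3w₀Lx/20 - w₀L²/30 - w₀x³/(6L) = 3·5·8·6/20 - 5·8²/30 - 5·6³/(6·8) = 17/6 kN·m
Load 3 — point force P=-18 kN at a=8/3 m (b=L-a=16/3):
  M_3 = Pa²(a+3b)(L-x)/L³ - Pa²b/L²  [x>a] = (-18)·(8/3)²·((8/3)+3·(16/3))·(8-6)/8³ - (-18)·(8/3)²·(16/3)/8² = 4/3 kN·m
Superposition: M = Σ M_i = 439/96 kN·m ≈ 4.572917 kN·m

M(6) = 439/96 kN·m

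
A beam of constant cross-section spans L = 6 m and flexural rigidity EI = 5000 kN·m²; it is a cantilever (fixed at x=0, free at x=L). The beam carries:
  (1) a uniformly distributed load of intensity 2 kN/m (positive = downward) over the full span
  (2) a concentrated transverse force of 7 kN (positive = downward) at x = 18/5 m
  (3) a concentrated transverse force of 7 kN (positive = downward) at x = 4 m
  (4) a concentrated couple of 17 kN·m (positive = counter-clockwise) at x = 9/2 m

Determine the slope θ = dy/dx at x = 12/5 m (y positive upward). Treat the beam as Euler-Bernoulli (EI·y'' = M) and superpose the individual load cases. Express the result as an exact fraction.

Load 1 — uniform load w=2 kN/m over full span:
  θ_1 = -wx(x²-3Lx+3L²)/(6EI) = -2·(12/5)·((12/5)²-3·6·(12/5)+3·6²)/(6·5000) = -882/78125 rad
Load 2 — point force P=7 kN at a=18/5 m (b=L-a=12/5):
  θ_2 = -Px(2a-x)/(2EI)  [x≤a] = -7·(12/5)·(2·(18/5)-(12/5))/(2·5000) = -126/15625 rad
Load 3 — point force P=7 kN at a=4 m (b=L-a=2):
  θ_3 = -Px(2a-x)/(2EI)  [x≤a] = -7·(12/5)·(2·4-(12/5))/(2·5000) = -147/15625 rad
Load 4 — applied couple M₀=17 kN·m at a=9/2 m (b=L-a=3/2):
  θ_4 = M₀x/EI  [x≤a] = 17·(12/5)/5000 = 51/6250 rad
Superposition: θ = Σ θ_i = -3219/156250 rad ≈ -0.020602 rad

θ(12/5) = -3219/156250 rad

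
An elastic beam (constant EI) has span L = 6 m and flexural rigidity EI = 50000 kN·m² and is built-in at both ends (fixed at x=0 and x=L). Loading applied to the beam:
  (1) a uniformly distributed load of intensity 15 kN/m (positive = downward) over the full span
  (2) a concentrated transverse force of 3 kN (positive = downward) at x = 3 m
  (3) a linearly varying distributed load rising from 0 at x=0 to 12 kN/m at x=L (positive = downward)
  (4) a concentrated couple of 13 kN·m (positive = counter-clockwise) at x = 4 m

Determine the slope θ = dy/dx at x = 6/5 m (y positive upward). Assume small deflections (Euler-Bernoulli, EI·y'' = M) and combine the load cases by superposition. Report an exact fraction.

Load 1 — uniform load w=15 kN/m over full span:
  θ_1 = -wx(L-x)(L-2x)/(12EI) = -15·(6/5)·(6-(6/5))·(6-2·(6/5))/(12·50000) = -81/156250 rad
Load 2 — point force P=3 kN at a=3 m (b=L-a=3):
  θ_2 = -Pb²x(2aL-(3a+b)x)/(2L³EI)  [x≤a] = -3·3²·(6/5)·(2·3·6-(3·3+3)·(6/5))/(2·6³·50000) = -81/2500000 rad
Load 3 — triangular load w₀=12 kN/m (0→w₀ over full span):
  θ_3 = -w₀(2x(L-x)(L-2x)(x+2L)+x²(L-x)²)/(120LEI) = -12·(2·(6/5)·(6-(6/5))·(6-2·(6/5))·((6/5)+2·6)+(6/5)²·(6-(6/5))²)/(120·6·50000) = -378/1953125 rad
Load 4 — applied couple M₀=13 kN·m at a=4 m (b=L-a=2):
  θ_4 = (R_Ax²/2 - M_Ax)/EI  [x≤a] with R_A=26/9, M_A=13/3 = ((26/9)·(6/5)²/2 - (13/3)·(6/5))/50000 = -39/625000 rad
Superposition: θ = Σ θ_i = -50421/62500000 rad ≈ -0.000807 rad

θ(6/5) = -50421/62500000 rad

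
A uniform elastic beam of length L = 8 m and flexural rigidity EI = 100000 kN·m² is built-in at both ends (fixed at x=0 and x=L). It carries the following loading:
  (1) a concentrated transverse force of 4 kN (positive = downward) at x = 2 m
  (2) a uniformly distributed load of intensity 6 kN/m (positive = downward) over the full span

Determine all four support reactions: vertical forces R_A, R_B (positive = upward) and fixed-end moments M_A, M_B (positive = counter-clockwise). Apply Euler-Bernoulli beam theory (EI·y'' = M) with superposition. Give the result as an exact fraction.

R_A = 219/8 kN, M_A = 73/2 kN·m, R_B = 197/8 kN, M_B = -67/2 kN·m

Load 1 — point force P=4 kN at a=2 m (b=L-a=6):
  R_A = Pb²(3a+b)/L³ = 4·6²·(3·2+6)/8³ = 27/8 kN
  M_A = Pab²/L² = 4·2·6²/8² = 9/2 kN·m
  R_B = Pa²(a+3b)/L³ = 4·2²·(2+3·6)/8³ = 5/8 kN
  M_B = -Pa²b/L² = -4·2²·6/8² = -3/2 kN·m
Load 2 — uniform load w=6 kN/m over full span:
  R_A = wL/2 = 6·8/2 = 24 kN
  M_A = wL²/12 = 6·8²/12 = 32 kN·m
  R_B = wL/2 = 6·8/2 = 24 kN
  M_B = -wL²/12 = -6·8²/12 = -32 kN·m
Superposition: R_A = 219/8 kN, M_A = 73/2 kN·m, R_B = 197/8 kN, M_B = -67/2 kN·m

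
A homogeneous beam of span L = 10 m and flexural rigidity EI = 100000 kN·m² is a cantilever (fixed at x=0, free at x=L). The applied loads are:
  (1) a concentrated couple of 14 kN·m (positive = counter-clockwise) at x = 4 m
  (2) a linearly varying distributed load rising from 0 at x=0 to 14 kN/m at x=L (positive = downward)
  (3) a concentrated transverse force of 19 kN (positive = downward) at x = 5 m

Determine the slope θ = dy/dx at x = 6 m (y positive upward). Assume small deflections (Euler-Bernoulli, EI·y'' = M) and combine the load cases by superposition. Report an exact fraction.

Load 1 — applied couple M₀=14 kN·m at a=4 m (b=L-a=6):
  θ_1 = M₀a/EI  [x>a] = 14·4/100000 = 7/12500 rad
Load 2 — triangular load w₀=14 kN/m (0→w₀ over full span):
  θ_2 = (w₀Lx²/4-w₀L²x/3-w₀x⁴/(24L))/EI = (14·10·6²/4-14·10²·6/3-14·6⁴/(24·10))/100000 = -4039/250000 rad
Load 3 — point force P=19 kN at a=5 m (b=L-a=5):
  θ_3 = -Pa²/(2EI)  [x>a] = -19·5²/(2·100000) = -19/8000 rad
Superposition: θ = Σ θ_i = -17971/1000000 rad ≈ -0.017971 rad

θ(6) = -17971/1000000 rad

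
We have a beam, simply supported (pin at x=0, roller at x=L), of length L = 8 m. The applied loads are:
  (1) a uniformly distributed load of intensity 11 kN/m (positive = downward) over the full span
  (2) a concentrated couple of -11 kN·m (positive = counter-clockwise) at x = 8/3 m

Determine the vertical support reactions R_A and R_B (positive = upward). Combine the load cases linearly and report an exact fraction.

Load 1 — uniform load w=11 kN/m over full span:
  R_A = wL/2 = 11·8/2 = 44 kN
  R_B = wL/2 = 11·8/2 = 44 kN
Load 2 — applied couple M₀=-11 kN·m at a=8/3 m (b=L-a=16/3):
  R_A = M₀/L = (-11)/8 = -11/8 kN
  R_B = -M₀/L = -(-11)/8 = 11/8 kN
Superposition: R_A = 341/8 kN, R_B = 363/8 kN

R_A = 341/8 kN, R_B = 363/8 kN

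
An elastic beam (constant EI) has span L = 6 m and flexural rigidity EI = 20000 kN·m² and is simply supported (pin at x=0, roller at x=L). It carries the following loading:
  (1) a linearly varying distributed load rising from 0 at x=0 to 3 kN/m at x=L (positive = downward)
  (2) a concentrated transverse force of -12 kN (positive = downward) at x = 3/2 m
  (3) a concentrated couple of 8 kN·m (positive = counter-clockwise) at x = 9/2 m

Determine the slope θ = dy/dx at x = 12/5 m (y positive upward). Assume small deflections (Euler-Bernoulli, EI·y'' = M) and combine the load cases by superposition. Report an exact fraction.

Load 1 — triangular load w₀=3 kN/m (0→w₀ over full span):
  θ_1 = -w₀(7L⁴-30L²x²+15x⁴)/(360LEI) = -3·(7·6⁴-30·6²·(12/5)²+15·(12/5)⁴)/(360·6·20000) = -2907/12500000 rad
Load 2 — point force P=-12 kN at a=3/2 m (b=L-a=9/2):
  θ_2 = -Pa(2L²-6Lx+3x²+a²)/(6LEI)  [x>a] = -(-12)·(3/2)·(2·6²-6·6·(12/5)+3·(12/5)²+(3/2)²)/(6·6·20000) = 513/4000000 rad
Load 3 — applied couple M₀=8 kN·m at a=9/2 m (b=L-a=3/2):
  θ_3 = (M₀x²/(2L)+C₁)/EI  [x≤a] with C₁=M₀(3b²-L²)/(6L)=-13/2 = (8·(12/5)²/(2·6)+(-13/2))/20000 = -133/1000000 rad
Superposition: θ = Σ θ_i = -23731/100000000 rad ≈ -0.000237 rad

θ(12/5) = -23731/100000000 rad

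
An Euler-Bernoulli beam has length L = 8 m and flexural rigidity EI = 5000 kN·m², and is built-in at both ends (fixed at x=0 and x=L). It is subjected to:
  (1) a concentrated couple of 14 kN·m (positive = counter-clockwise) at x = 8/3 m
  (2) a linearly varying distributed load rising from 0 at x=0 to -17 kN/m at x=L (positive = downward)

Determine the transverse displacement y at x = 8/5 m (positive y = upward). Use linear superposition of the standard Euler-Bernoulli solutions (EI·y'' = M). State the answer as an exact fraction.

y(8/5) = 602464/87890625 m

Load 1 — applied couple M₀=14 kN·m at a=8/3 m (b=L-a=16/3):
  y_1 = (R_Ax³/6 - M_Ax²/2)/EI  [x≤a] with R_A=7/3, M_A=0 = ((7/3)·(8/5)³/6 - 0·(8/5)²/2)/5000 = 224/703125 m
Load 2 — triangular load w₀=-17 kN/m (0→w₀ over full span):
  y_2 = -w₀x²(L-x)²(x+2L)/(120LEI) = -(-17)·(8/5)²·(8-(8/5))²·((8/5)+2·8)/(120·8·5000) = 191488/29296875 m
Superposition: y = Σ y_i = 602464/87890625 m ≈ 0.006855 m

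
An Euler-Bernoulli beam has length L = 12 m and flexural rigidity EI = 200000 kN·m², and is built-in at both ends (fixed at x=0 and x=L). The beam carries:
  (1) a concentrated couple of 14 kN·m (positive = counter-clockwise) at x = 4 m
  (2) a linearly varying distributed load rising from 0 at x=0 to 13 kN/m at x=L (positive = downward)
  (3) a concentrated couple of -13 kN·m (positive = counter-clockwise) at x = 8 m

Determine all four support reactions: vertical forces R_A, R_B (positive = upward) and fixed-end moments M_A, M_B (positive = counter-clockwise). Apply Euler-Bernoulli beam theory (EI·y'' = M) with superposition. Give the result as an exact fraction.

R_A = 1058/45 kN, M_A = 871/15 kN·m, R_B = 2452/45 kN, M_B = -1334/15 kN·m

Load 1 — applied couple M₀=14 kN·m at a=4 m (b=L-a=8):
  R_A = 6M₀ab/L³ = 6·14·4·8/12³ = 14/9 kN
  M_A = M₀b(2a-b)/L² = 14·8·(2·4-8)/12² = 0 kN·m
  R_B = -6M₀ab/L³ = -6·14·4·8/12³ = -14/9 kN
  M_B = M₀a(2b-a)/L² = 14·4·(2·8-4)/12² = 14/3 kN·m
Load 2 — triangular load w₀=13 kN/m (0→w₀ over full span):
  R_A = 3w₀L/20 = 3·13·12/20 = 117/5 kN
  M_A = w₀L²/30 = 13·12²/30 = 312/5 kN·m
  R_B = 7w₀L/20 = 7·13·12/20 = 273/5 kN
  M_B = -w₀L²/20 = -13·12²/20 = -468/5 kN·m
Load 3 — applied couple M₀=-13 kN·m at a=8 m (b=L-a=4):
  R_A = 6M₀ab/L³ = 6·(-13)·8·4/12³ = -13/9 kN
  M_A = M₀b(2a-b)/L² = (-13)·4·(2·8-4)/12² = -13/3 kN·m
  R_B = -6M₀ab/L³ = -6·(-13)·8·4/12³ = 13/9 kN
  M_B = M₀a(2b-a)/L² = (-13)·8·(2·4-8)/12² = 0 kN·m
Superposition: R_A = 1058/45 kN, M_A = 871/15 kN·m, R_B = 2452/45 kN, M_B = -1334/15 kN·m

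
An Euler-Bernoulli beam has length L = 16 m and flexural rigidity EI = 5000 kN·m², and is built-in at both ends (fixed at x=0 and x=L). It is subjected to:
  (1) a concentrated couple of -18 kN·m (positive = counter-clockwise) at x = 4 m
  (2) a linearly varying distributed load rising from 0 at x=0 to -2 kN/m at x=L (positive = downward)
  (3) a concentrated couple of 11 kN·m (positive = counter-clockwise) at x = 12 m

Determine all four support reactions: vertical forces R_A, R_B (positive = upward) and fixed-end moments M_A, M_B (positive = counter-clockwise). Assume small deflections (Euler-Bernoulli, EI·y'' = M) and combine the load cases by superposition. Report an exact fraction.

R_A = -3387/640 kN, M_A = -2461/240 kN·m, R_B = -6853/640 kN, M_B = 1433/80 kN·m

Load 1 — applied couple M₀=-18 kN·m at a=4 m (b=L-a=12):
  R_A = 6M₀ab/L³ = 6·(-18)·4·12/16³ = -81/64 kN
  M_A = M₀b(2a-b)/L² = (-18)·12·(2·4-12)/16² = 27/8 kN·m
  R_B = -6M₀ab/L³ = -6·(-18)·4·12/16³ = 81/64 kN
  M_B = M₀a(2b-a)/L² = (-18)·4·(2·12-4)/16² = -45/8 kN·m
Load 2 — triangular load w₀=-2 kN/m (0→w₀ over full span):
  R_A = 3w₀L/20 = 3·(-2)·16/20 = -24/5 kN
  M_A = w₀L²/30 = (-2)·16²/30 = -256/15 kN·m
  R_B = 7w₀L/20 = 7·(-2)·16/20 = -56/5 kN
  M_B = -w₀L²/20 = -(-2)·16²/20 = 128/5 kN·m
Load 3 — applied couple M₀=11 kN·m at a=12 m (b=L-a=4):
  R_A = 6M₀ab/L³ = 6·11·12·4/16³ = 99/128 kN
  M_A = M₀b(2a-b)/L² = 11·4·(2·12-4)/16² = 55/16 kN·m
  R_B = -6M₀ab/L³ = -6·11·12·4/16³ = -99/128 kN
  M_B = M₀a(2b-a)/L² = 11·12·(2·4-12)/16² = -33/16 kN·m
Superposition: R_A = -3387/640 kN, M_A = -2461/240 kN·m, R_B = -6853/640 kN, M_B = 1433/80 kN·m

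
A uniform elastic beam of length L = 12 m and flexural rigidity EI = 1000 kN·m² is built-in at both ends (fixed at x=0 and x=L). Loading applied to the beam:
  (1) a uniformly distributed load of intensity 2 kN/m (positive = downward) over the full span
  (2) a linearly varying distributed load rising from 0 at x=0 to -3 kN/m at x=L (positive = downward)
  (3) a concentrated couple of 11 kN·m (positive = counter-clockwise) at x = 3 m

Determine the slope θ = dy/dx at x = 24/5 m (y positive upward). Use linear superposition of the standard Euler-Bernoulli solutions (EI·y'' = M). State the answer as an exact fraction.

Load 1 — uniform load w=2 kN/m over full span:
  θ_1 = -wx(L-x)(L-2x)/(12EI) = -2·(24/5)·(12-(24/5))·(12-2·(24/5))/(12·1000) = -216/15625 rad
Load 2 — triangular load w₀=-3 kN/m (0→w₀ over full span):
  θ_2 = -w₀(2x(L-x)(L-2x)(x+2L)+x²(L-x)²)/(120LEI) = -(-3)·(2·(24/5)·(12-(24/5))·(12-2·(24/5))·((24/5)+2·12)+(24/5)²·(12-(24/5))²)/(120·12·1000) = 972/78125 rad
Load 3 — applied couple M₀=11 kN·m at a=3 m (b=L-a=9):
  θ_3 = (R_Ax²/2 - M_Ax - M₀(x-a))/EI  [x>a] with R_A=33/32, M_A=-33/16 = ((33/32)·(24/5)²/2 - (-33/16)·(24/5) - 11·((24/5)-3))/1000 = 99/50000 rad
Superposition: θ = Σ θ_i = 747/1250000 rad ≈ 0.000598 rad

θ(24/5) = 747/1250000 rad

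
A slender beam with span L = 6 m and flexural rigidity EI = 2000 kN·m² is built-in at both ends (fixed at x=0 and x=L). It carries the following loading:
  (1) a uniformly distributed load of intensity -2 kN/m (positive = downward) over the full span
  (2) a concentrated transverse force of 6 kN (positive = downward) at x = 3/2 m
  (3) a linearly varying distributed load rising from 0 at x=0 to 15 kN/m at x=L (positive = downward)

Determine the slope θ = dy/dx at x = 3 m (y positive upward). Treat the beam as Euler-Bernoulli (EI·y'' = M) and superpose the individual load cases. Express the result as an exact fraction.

Load 1 — uniform load w=-2 kN/m over full span:
  θ_1 = -wx(L-x)(L-2x)/(12EI) = -(-2)·3·(6-3)·(6-2·3)/(12·2000) = 0 rad
Load 2 — point force P=6 kN at a=3/2 m (b=L-a=9/2):
  θ_2 = Pa²(L-x)(2bL-(3b+a)(L-x))/(2L³EI)  [x>a] = 6·(3/2)²·(6-3)·(2·(9/2)·6-(3·(9/2)+(3/2))·(6-3))/(2·6³·2000) = 27/64000 rad
Load 3 — triangular load w₀=15 kN/m (0→w₀ over full span):
  θ_3 = -w₀(2x(L-x)(L-2x)(x+2L)+x²(L-x)²)/(120LEI) = -15·(2·3·(6-3)·(6-2·3)·(3+2·6)+3²·(6-3)²)/(120·6·2000) = -27/32000 rad
Superposition: θ = Σ θ_i = -27/64000 rad ≈ -0.000422 rad

θ(3) = -27/64000 rad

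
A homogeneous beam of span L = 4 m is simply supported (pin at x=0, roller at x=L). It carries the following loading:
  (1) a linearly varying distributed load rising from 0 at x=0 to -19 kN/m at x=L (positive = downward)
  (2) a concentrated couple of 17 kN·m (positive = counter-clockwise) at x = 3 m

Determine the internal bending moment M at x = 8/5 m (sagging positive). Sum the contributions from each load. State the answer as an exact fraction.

M(8/5) = -1278/125 kN·m

Load 1 — triangular load w₀=-19 kN/m (0→w₀ over full span):
  M_1 = w₀Lx/6 - w₀x³/(6L) = (-19)·4·(8/5)/6 - (-19)·(8/5)³/(6·4) = -2128/125 kN·m
Load 2 — applied couple M₀=17 kN·m at a=3 m (b=L-a=1):
  M_2 = M₀x/L  [x≤a] = 17·(8/5)/4 = 34/5 kN·m
Superposition: M = Σ M_i = -1278/125 kN·m ≈ -10.224000 kN·m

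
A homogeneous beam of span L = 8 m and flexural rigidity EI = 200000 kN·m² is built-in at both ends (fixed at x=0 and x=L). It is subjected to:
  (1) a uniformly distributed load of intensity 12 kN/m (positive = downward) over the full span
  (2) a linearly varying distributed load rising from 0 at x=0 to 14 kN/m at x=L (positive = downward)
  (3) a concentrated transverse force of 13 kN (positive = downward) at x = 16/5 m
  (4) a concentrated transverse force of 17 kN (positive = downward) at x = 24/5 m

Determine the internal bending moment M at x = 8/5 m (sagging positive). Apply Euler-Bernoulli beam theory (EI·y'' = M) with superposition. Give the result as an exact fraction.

Load 1 — uniform load w=12 kN/m over full span:
  M_1 = wLx/2 - wL²/12 - wx²/2 = 12·8·(8/5)/2 - 12·8²/12 - 12·(8/5)²/2 = -64/25 kN·m
Load 2 — triangular load w₀=14 kN/m (0→w₀ over full span):
  M_2 = 3w₀Lx/20 - w₀L²/30 - w₀x³/(6L) = 3·14·8·(8/5)/20 - 14·8²/30 - 14·(8/5)³/(6·8) = -1568/375 kN·m
Load 3 — point force P=13 kN at a=16/5 m (b=L-a=24/5):
  M_3 = Pb²(3a+b)x/L³ - Pab²/L²  [x≤a] = 13·(24/5)²·(3·(16/5)+(24/5))·(8/5)/8³ - 13·(16/5)·(24/5)²/8² = -936/625 kN·m
Load 4 — point force P=17 kN at a=24/5 m (b=L-a=16/5):
  M_4 = Pb²(3a+b)x/L³ - Pab²/L²  [x≤a] = 17·(16/5)²·(3·(24/5)+(16/5))·(8/5)/8³ - 17·(24/5)·(16/5)²/8² = -2176/625 kN·m
Superposition: M = Σ M_i = -21976/1875 kN·m ≈ -11.720533 kN·m

M(8/5) = -21976/1875 kN·m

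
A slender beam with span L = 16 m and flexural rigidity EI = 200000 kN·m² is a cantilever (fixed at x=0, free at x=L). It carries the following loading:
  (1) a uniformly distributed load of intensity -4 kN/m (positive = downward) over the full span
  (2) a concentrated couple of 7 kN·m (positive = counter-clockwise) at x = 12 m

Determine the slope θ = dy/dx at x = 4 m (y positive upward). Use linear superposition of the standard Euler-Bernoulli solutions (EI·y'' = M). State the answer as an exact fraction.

θ(4) = 241/30000 rad

Load 1 — uniform load w=-4 kN/m over full span:
  θ_1 = -wx(x²-3Lx+3L²)/(6EI) = -(-4)·4·(4²-3·16·4+3·16²)/(6·200000) = 74/9375 rad
Load 2 — applied couple M₀=7 kN·m at a=12 m (b=L-a=4):
  θ_2 = M₀x/EI  [x≤a] = 7·4/200000 = 7/50000 rad
Superposition: θ = Σ θ_i = 241/30000 rad ≈ 0.008033 rad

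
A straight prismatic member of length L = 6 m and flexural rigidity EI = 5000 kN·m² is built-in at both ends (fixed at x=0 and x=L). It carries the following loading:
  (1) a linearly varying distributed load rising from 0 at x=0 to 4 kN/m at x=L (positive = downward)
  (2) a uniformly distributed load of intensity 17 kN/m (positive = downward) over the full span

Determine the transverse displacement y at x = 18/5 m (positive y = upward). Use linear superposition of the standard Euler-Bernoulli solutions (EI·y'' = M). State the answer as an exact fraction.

Load 1 — triangular load w₀=4 kN/m (0→w₀ over full span):
  y_1 = -w₀x²(L-x)²(x+2L)/(120LEI) = -4·(18/5)²·(6-(18/5))²·((18/5)+2·6)/(120·6·5000) = -12636/9765625 m
Load 2 — uniform load w=17 kN/m over full span:
  y_2 = -wx²(L-x)²/(24EI) = -17·(18/5)²·(6-(18/5))²/(24·5000) = -4131/390625 m
Superposition: y = Σ y_i = -115911/9765625 m ≈ -0.011869 m

y(18/5) = -115911/9765625 m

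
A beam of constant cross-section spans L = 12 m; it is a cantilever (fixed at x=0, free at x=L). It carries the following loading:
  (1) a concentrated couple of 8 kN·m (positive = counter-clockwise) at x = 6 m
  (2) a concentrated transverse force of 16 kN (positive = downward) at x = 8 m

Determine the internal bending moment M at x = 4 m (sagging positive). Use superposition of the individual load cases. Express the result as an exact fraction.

M(4) = -56 kN·m

Load 1 — applied couple M₀=8 kN·m at a=6 m (b=L-a=6):
  M_1 = M₀  [x≤a] = 8 = 8 kN·m
Load 2 — point force P=16 kN at a=8 m (b=L-a=4):
  M_2 = -P(a-x)  [x≤a] = -16·(8-4) = -64 kN·m
Superposition: M = Σ M_i = -56 kN·m ≈ -56.000000 kN·m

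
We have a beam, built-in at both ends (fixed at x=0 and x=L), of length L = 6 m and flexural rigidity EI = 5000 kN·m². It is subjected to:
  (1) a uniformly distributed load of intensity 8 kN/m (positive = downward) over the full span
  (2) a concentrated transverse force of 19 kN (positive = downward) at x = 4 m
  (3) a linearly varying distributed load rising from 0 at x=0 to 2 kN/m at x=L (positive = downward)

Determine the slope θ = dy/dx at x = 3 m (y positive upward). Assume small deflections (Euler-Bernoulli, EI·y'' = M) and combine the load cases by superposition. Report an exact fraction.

Load 1 — uniform load w=8 kN/m over full span:
  θ_1 = -wx(L-x)(L-2x)/(12EI) = -8·3·(6-3)·(6-2·3)/(12·5000) = 0 rad
Load 2 — point force P=19 kN at a=4 m (b=L-a=2):
  θ_2 = -Pb²x(2aL-(3a+b)x)/(2L³EI)  [x≤a] = -19·2²·3·(2·4·6-(3·4+2)·3)/(2·6³·5000) = -19/30000 rad
Load 3 — triangular load w₀=2 kN/m (0→w₀ over full span):
  θ_3 = -w₀(2x(L-x)(L-2x)(x+2L)+x²(L-x)²)/(120LEI) = -2·(2·3·(6-3)·(6-2·3)·(3+2·6)+3²·(6-3)²)/(120·6·5000) = -9/200000 rad
Superposition: θ = Σ θ_i = -407/600000 rad ≈ -0.000678 rad

θ(3) = -407/600000 rad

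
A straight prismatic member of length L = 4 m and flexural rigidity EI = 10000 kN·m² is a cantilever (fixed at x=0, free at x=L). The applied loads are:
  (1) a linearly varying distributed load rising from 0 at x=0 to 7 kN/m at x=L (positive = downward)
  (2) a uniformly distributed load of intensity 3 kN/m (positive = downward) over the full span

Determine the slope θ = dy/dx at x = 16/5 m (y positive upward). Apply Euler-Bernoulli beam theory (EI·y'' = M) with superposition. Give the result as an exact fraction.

θ(16/5) = -10216/1171875 rad

Load 1 — triangular load w₀=7 kN/m (0→w₀ over full span):
  θ_1 = (w₀Lx²/4-w₀L²x/3-w₀x⁴/(24L))/EI = (7·4·(16/5)²/4-7·4²·(16/5)/3-7·(16/5)⁴/(24·4))/10000 = -6496/1171875 rad
Load 2 — uniform load w=3 kN/m over full span:
  θ_2 = -wx(x²-3Lx+3L²)/(6EI) = -3·(16/5)·((16/5)²-3·4·(16/5)+3·4²)/(6·10000) = -248/78125 rad
Superposition: θ = Σ θ_i = -10216/1171875 rad ≈ -0.008718 rad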